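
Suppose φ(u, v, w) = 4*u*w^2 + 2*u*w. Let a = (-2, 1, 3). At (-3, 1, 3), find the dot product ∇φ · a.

-318

∂φ/∂u = 4*w^2 + 2*w
∂φ/∂v = 0
∂φ/∂w = 8*u*w + 2*u
∇φ at (-3, 1, 3) = (42, 0, -78)
∇φ · a = (42)(-2) + (0)(1) + (-78)(3) = -318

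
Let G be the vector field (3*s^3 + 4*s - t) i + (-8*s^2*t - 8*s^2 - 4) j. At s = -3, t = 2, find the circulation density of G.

∂G₂/∂s = -16*s*t - 16*s
∂G₁/∂t = -1
Scalar curl = -16*s*t - 16*s + 1
At (-3, 2): 145.

145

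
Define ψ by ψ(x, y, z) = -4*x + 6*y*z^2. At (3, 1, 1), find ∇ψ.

(-4, 6, 12)

∂ψ/∂x = -4
∂ψ/∂y = 6*z^2
∂ψ/∂z = 12*y*z
∇ψ = (-4, 6*z^2, 12*y*z)
At (3, 1, 1): (-4, 6, 12).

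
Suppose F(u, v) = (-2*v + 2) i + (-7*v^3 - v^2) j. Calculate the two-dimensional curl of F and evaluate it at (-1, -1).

2

∂F₂/∂u = 0
∂F₁/∂v = -2
Scalar curl = 2
At (-1, -1): 2.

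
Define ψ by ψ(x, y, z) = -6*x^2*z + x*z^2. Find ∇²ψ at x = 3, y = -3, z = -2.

∂²ψ/∂x² = -12*z
∂²ψ/∂y² = 0
∂²ψ/∂z² = 2*x
∇²ψ = 2*x - 12*z
At (3, -3, -2): 30.

30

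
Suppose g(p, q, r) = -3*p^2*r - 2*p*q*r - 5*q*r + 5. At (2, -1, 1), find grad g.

(-10, -9, -3)

∂g/∂p = -6*p*r - 2*q*r
∂g/∂q = -2*p*r - 5*r
∂g/∂r = -3*p^2 - 2*p*q - 5*q
∇g = (-6*p*r - 2*q*r, -2*p*r - 5*r, -3*p^2 - 2*p*q - 5*q)
At (2, -1, 1): (-10, -9, -3).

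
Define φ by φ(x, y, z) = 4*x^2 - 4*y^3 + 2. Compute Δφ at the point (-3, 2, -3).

∂²φ/∂x² = 8
∂²φ/∂y² = -24*y
∂²φ/∂z² = 0
∇²φ = -24*y + 8
At (-3, 2, -3): -40.

-40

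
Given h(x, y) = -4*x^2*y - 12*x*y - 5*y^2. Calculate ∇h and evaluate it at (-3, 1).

(12, -10)

∂h/∂x = -8*x*y - 12*y
∂h/∂y = -4*x^2 - 12*x - 10*y
∇h = (-8*x*y - 12*y, -4*x^2 - 12*x - 10*y)
At (-3, 1): (12, -10).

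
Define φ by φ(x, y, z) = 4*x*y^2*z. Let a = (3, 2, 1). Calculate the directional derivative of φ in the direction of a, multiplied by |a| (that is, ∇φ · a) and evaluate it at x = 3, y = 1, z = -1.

∂φ/∂x = 4*y^2*z
∂φ/∂y = 8*x*y*z
∂φ/∂z = 4*x*y^2
∇φ at (3, 1, -1) = (-4, -24, 12)
∇φ · a = (-4)(3) + (-24)(2) + (12)(1) = -48

-48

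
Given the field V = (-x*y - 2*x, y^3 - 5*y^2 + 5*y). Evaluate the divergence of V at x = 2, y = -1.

17

∂V₁/∂x = -y - 2
∂V₂/∂y = 3*y^2 - 10*y + 5
∇·V = 3*y^2 - 11*y + 3
At (2, -1): 17.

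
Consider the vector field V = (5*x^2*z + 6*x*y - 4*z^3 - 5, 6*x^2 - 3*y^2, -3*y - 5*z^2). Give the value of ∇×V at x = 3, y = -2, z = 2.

(-3, -3, 18)

(∇×V)₁ = ∂V₃/∂y − ∂V₂/∂z = -3
(∇×V)₂ = ∂V₁/∂z − ∂V₃/∂x = 5*x^2 - 12*z^2
(∇×V)₃ = ∂V₂/∂x − ∂V₁/∂y = 6*x
∇×V = (-3, 5*x^2 - 12*z^2, 6*x)
At (3, -2, 2): (-3, -3, 18).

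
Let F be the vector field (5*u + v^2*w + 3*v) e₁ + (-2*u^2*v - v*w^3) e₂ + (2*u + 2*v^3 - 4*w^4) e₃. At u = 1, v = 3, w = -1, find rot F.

(63, 7, -9)

(∇×F)₁ = ∂F₃/∂v − ∂F₂/∂w = 6*v^2 + 3*v*w^2
(∇×F)₂ = ∂F₁/∂w − ∂F₃/∂u = v^2 - 2
(∇×F)₃ = ∂F₂/∂u − ∂F₁/∂v = -4*u*v - 2*v*w - 3
∇×F = (6*v^2 + 3*v*w^2, v^2 - 2, -4*u*v - 2*v*w - 3)
At (1, 3, -1): (63, 7, -9).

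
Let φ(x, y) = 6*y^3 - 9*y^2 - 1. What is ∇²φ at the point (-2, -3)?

-126

∂²φ/∂x² = 0
∂²φ/∂y² = 18*(2*y - 1)
∇²φ = 36*y - 18
At (-2, -3): -126.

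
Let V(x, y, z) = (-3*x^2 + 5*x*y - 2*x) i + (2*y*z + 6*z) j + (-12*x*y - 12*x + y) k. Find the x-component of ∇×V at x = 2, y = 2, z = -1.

-33

(∇×V)_1 = ∂V₃/∂y − ∂V₂/∂z
= -12*x + 1 − (2*y + 6)
= -12*x - 2*y - 5
At (2, 2, -1): -33.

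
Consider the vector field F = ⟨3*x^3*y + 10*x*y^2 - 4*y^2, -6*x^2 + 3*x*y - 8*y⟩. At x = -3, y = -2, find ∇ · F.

∂F₁/∂x = 9*x^2*y + 10*y^2
∂F₂/∂y = 3*x - 8
∇·F = 9*x^2*y + 3*x + 10*y^2 - 8
At (-3, -2): -139.

-139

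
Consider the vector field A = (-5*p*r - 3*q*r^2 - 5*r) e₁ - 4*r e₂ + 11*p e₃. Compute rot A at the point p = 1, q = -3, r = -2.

(4, -57, 12)

(∇×A)₁ = ∂A₃/∂q − ∂A₂/∂r = 4
(∇×A)₂ = ∂A₁/∂r − ∂A₃/∂p = -5*p - 6*q*r - 16
(∇×A)₃ = ∂A₂/∂p − ∂A₁/∂q = 3*r^2
∇×A = (4, -5*p - 6*q*r - 16, 3*r^2)
At (1, -3, -2): (4, -57, 12).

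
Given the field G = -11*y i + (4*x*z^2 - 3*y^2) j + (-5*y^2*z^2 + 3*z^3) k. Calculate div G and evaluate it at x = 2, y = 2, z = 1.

-43

∂G₁/∂x = 0
∂G₂/∂y = -6*y
∂G₃/∂z = -10*y^2*z + 9*z^2
∇·G = -10*y^2*z - 6*y + 9*z^2
At (2, 2, 1): -43.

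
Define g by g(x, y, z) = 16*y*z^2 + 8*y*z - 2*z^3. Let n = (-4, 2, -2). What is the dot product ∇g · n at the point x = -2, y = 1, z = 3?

236

∂g/∂x = 0
∂g/∂y = 16*z^2 + 8*z
∂g/∂z = 32*y*z + 8*y - 6*z^2
∇g at (-2, 1, 3) = (0, 168, 50)
∇g · n = (0)(-4) + (168)(2) + (50)(-2) = 236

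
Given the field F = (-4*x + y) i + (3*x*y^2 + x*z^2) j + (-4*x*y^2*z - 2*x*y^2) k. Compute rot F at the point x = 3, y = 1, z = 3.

(-102, 14, 11)

(∇×F)₁ = ∂F₃/∂y − ∂F₂/∂z = -8*x*y*z - 4*x*y - 2*x*z
(∇×F)₂ = ∂F₁/∂z − ∂F₃/∂x = 4*y^2*z + 2*y^2
(∇×F)₃ = ∂F₂/∂x − ∂F₁/∂y = 3*y^2 + z^2 - 1
∇×F = (-8*x*y*z - 4*x*y - 2*x*z, 4*y^2*z + 2*y^2, 3*y^2 + z^2 - 1)
At (3, 1, 3): (-102, 14, 11).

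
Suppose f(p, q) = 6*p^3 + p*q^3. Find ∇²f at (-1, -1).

∂²f/∂p² = 36*p
∂²f/∂q² = 6*p*q
∇²f = 6*p*q + 36*p
At (-1, -1): -30.

-30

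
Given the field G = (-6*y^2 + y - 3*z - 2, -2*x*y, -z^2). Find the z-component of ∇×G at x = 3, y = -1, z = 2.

-11

(∇×G)_3 = ∂G₂/∂x − ∂G₁/∂y
= -2*y − (-12*y + 1)
= 10*y - 1
At (3, -1, 2): -11.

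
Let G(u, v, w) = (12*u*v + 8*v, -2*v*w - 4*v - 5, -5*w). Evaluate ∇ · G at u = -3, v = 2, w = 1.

13

∂G₁/∂u = 12*v
∂G₂/∂v = -2*w - 4
∂G₃/∂w = -5
∇·G = 12*v - 2*w - 9
At (-3, 2, 1): 13.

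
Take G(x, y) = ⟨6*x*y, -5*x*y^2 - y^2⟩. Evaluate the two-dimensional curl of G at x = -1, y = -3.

∂G₂/∂x = -5*y^2
∂G₁/∂y = 6*x
Scalar curl = -6*x - 5*y^2
At (-1, -3): -39.

-39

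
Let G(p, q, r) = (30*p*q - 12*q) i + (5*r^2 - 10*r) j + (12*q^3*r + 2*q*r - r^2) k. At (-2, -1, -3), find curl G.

(-74, 0, 72)

(∇×G)₁ = ∂G₃/∂q − ∂G₂/∂r = 36*q^2*r - 8*r + 10
(∇×G)₂ = ∂G₁/∂r − ∂G₃/∂p = 0
(∇×G)₃ = ∂G₂/∂p − ∂G₁/∂q = -30*p + 12
∇×G = (36*q^2*r - 8*r + 10, 0, -30*p + 12)
At (-2, -1, -3): (-74, 0, 72).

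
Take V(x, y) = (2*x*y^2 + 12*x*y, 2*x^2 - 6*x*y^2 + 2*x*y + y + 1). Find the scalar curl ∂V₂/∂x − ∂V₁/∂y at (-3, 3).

∂V₂/∂x = 4*x - 6*y^2 + 2*y
∂V₁/∂y = 4*x*y + 12*x
Scalar curl = -4*x*y - 8*x - 6*y^2 + 2*y
At (-3, 3): 12.

12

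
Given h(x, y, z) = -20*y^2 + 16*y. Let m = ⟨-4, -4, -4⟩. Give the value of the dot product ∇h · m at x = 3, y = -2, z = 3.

∂h/∂x = 0
∂h/∂y = -40*y + 16
∂h/∂z = 0
∇h at (3, -2, 3) = (0, 96, 0)
∇h · m = (0)(-4) + (96)(-4) + (0)(-4) = -384

-384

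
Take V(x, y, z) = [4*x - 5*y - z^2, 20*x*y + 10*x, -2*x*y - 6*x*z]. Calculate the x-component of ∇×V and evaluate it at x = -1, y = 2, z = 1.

(∇×V)_1 = ∂V₃/∂y − ∂V₂/∂z
= -2*x − (0)
= -2*x
At (-1, 2, 1): 2.

2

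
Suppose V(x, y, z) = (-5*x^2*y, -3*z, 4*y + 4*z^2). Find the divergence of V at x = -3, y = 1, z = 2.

∂V₁/∂x = -10*x*y
∂V₂/∂y = 0
∂V₃/∂z = 8*z
∇·V = -10*x*y + 8*z
At (-3, 1, 2): 46.

46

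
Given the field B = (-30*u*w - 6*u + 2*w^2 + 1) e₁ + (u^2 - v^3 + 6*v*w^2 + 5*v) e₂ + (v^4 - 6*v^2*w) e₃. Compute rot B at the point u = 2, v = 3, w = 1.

(∇×B)₁ = ∂B₃/∂v − ∂B₂/∂w = 4*v^3 - 24*v*w
(∇×B)₂ = ∂B₁/∂w − ∂B₃/∂u = -30*u + 4*w
(∇×B)₃ = ∂B₂/∂u − ∂B₁/∂v = 2*u
∇×B = (4*v^3 - 24*v*w, -30*u + 4*w, 2*u)
At (2, 3, 1): (36, -56, 4).

(36, -56, 4)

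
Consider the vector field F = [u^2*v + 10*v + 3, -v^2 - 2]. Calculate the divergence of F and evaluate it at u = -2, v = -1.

∂F₁/∂u = 2*u*v
∂F₂/∂v = -2*v
∇·F = 2*u*v - 2*v
At (-2, -1): 6.

6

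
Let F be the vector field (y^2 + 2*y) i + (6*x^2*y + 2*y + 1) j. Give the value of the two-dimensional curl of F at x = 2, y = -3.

-68

∂F₂/∂x = 12*x*y
∂F₁/∂y = 2*y + 2
Scalar curl = 12*x*y - 2*y - 2
At (2, -3): -68.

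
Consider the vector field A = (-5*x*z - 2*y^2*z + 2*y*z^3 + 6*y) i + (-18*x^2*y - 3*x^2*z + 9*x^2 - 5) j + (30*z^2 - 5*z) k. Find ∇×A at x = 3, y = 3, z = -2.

(∇×A)₁ = ∂A₃/∂y − ∂A₂/∂z = 3*x^2
(∇×A)₂ = ∂A₁/∂z − ∂A₃/∂x = -5*x - 2*y^2 + 6*y*z^2
(∇×A)₃ = ∂A₂/∂x − ∂A₁/∂y = -36*x*y - 6*x*z + 18*x + 4*y*z - 2*z^3 - 6
∇×A = (3*x^2, -5*x - 2*y^2 + 6*y*z^2, -36*x*y - 6*x*z + 18*x + 4*y*z - 2*z^3 - 6)
At (3, 3, -2): (27, 39, -248).

(27, 39, -248)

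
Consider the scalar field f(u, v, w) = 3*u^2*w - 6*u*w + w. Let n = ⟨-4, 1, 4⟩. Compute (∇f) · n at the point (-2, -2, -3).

-116

∂f/∂u = 6*u*w - 6*w
∂f/∂v = 0
∂f/∂w = 3*u^2 - 6*u + 1
∇f at (-2, -2, -3) = (54, 0, 25)
∇f · n = (54)(-4) + (0)(1) + (25)(4) = -116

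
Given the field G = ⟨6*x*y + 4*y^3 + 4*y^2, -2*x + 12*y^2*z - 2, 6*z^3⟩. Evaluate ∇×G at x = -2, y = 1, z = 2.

(∇×G)₁ = ∂G₃/∂y − ∂G₂/∂z = -12*y^2
(∇×G)₂ = ∂G₁/∂z − ∂G₃/∂x = 0
(∇×G)₃ = ∂G₂/∂x − ∂G₁/∂y = -6*x - 12*y^2 - 8*y - 2
∇×G = (-12*y^2, 0, -6*x - 12*y^2 - 8*y - 2)
At (-2, 1, 2): (-12, 0, -10).

(-12, 0, -10)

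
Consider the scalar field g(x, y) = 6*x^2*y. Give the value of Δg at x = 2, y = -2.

∂²g/∂x² = 12*y
∂²g/∂y² = 0
∇²g = 12*y
At (2, -2): -24.

-24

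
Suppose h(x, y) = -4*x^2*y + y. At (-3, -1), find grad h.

∂h/∂x = -8*x*y
∂h/∂y = -4*x^2 + 1
∇h = (-8*x*y, -4*x^2 + 1)
At (-3, -1): (-24, -35).

(-24, -35)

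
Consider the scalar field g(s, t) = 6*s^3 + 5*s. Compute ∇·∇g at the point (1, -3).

36

∂²g/∂s² = 36*s
∂²g/∂t² = 0
∇²g = 36*s
At (1, -3): 36.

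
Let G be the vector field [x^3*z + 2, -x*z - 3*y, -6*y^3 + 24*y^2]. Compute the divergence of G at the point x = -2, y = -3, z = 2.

21

∂G₁/∂x = 3*x^2*z
∂G₂/∂y = -3
∂G₃/∂z = 0
∇·G = 3*x^2*z - 3
At (-2, -3, 2): 21.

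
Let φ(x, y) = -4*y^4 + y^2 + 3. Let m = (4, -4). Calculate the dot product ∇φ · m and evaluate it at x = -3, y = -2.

-496

∂φ/∂x = 0
∂φ/∂y = -16*y^3 + 2*y
∇φ at (-3, -2) = (0, 124)
∇φ · m = (0)(4) + (124)(-4) = -496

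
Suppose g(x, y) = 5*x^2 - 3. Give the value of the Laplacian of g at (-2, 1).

∂²g/∂x² = 10
∂²g/∂y² = 0
∇²g = 10
At (-2, 1): 10.

10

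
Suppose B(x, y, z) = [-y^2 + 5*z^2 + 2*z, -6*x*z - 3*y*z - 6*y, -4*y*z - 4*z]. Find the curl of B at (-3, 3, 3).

(-21, 32, -12)

(∇×B)₁ = ∂B₃/∂y − ∂B₂/∂z = 6*x + 3*y - 4*z
(∇×B)₂ = ∂B₁/∂z − ∂B₃/∂x = 10*z + 2
(∇×B)₃ = ∂B₂/∂x − ∂B₁/∂y = 2*y - 6*z
∇×B = (6*x + 3*y - 4*z, 10*z + 2, 2*y - 6*z)
At (-3, 3, 3): (-21, 32, -12).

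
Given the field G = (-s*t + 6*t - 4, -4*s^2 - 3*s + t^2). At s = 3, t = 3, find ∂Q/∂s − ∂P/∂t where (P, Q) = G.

-30

∂G₂/∂s = -8*s - 3
∂G₁/∂t = -s + 6
Scalar curl = -7*s - 9
At (3, 3): -30.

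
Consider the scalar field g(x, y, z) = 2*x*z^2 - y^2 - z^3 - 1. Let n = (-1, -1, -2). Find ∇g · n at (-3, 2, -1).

∂g/∂x = 2*z^2
∂g/∂y = -2*y
∂g/∂z = 4*x*z - 3*z^2
∇g at (-3, 2, -1) = (2, -4, 9)
∇g · n = (2)(-1) + (-4)(-1) + (9)(-2) = -16

-16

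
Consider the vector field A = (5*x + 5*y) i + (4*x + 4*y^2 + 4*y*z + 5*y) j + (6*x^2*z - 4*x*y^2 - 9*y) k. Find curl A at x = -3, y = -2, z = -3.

(∇×A)₁ = ∂A₃/∂y − ∂A₂/∂z = -8*x*y - 4*y - 9
(∇×A)₂ = ∂A₁/∂z − ∂A₃/∂x = -12*x*z + 4*y^2
(∇×A)₃ = ∂A₂/∂x − ∂A₁/∂y = -1
∇×A = (-8*x*y - 4*y - 9, -12*x*z + 4*y^2, -1)
At (-3, -2, -3): (-49, -92, -1).

(-49, -92, -1)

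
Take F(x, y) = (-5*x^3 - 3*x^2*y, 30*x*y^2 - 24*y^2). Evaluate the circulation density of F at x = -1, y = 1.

∂F₂/∂x = 30*y^2
∂F₁/∂y = -3*x^2
Scalar curl = 3*x^2 + 30*y^2
At (-1, 1): 33.

33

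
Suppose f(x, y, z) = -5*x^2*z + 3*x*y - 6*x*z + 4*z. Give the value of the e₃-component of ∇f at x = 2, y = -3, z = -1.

-28

(∇f)_3 = ∂f/∂z = -5*x^2 - 6*x + 4
At (2, -3, -1): -28.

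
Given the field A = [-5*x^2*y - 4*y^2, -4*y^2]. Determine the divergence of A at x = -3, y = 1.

22

∂A₁/∂x = -10*x*y
∂A₂/∂y = -8*y
∇·A = -10*x*y - 8*y
At (-3, 1): 22.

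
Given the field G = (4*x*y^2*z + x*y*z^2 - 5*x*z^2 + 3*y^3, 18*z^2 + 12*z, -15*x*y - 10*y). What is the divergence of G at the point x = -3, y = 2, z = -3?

∂G₁/∂x = 4*y^2*z + y*z^2 - 5*z^2
∂G₂/∂y = 0
∂G₃/∂z = 0
∇·G = 4*y^2*z + y*z^2 - 5*z^2
At (-3, 2, -3): -75.

-75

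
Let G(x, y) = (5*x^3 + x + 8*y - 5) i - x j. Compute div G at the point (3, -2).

136

∂G₁/∂x = 15*x^2 + 1
∂G₂/∂y = 0
∇·G = 15*x^2 + 1
At (3, -2): 136.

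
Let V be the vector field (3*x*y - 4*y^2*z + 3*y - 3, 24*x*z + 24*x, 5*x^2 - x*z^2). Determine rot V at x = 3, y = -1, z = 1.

(∇×V)₁ = ∂V₃/∂y − ∂V₂/∂z = -24*x
(∇×V)₂ = ∂V₁/∂z − ∂V₃/∂x = -10*x - 4*y^2 + z^2
(∇×V)₃ = ∂V₂/∂x − ∂V₁/∂y = -3*x + 8*y*z + 24*z + 21
∇×V = (-24*x, -10*x - 4*y^2 + z^2, -3*x + 8*y*z + 24*z + 21)
At (3, -1, 1): (-72, -33, 28).

(-72, -33, 28)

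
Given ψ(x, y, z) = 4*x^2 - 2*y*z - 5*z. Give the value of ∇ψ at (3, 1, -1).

(24, 2, -7)

∂ψ/∂x = 8*x
∂ψ/∂y = -2*z
∂ψ/∂z = -2*y - 5
∇ψ = (8*x, -2*z, -2*y - 5)
At (3, 1, -1): (24, 2, -7).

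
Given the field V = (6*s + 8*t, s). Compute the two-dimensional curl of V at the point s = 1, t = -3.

∂V₂/∂s = 1
∂V₁/∂t = 8
Scalar curl = -7
At (1, -3): -7.

-7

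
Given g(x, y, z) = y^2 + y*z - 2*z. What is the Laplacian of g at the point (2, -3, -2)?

∂²g/∂x² = 0
∂²g/∂y² = 2
∂²g/∂z² = 0
∇²g = 2
At (2, -3, -2): 2.

2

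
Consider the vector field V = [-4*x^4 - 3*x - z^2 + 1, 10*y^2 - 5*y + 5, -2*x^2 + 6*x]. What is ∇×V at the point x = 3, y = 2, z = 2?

(∇×V)₁ = ∂V₃/∂y − ∂V₂/∂z = 0
(∇×V)₂ = ∂V₁/∂z − ∂V₃/∂x = 4*x - 2*z - 6
(∇×V)₃ = ∂V₂/∂x − ∂V₁/∂y = 0
∇×V = (0, 4*x - 2*z - 6, 0)
At (3, 2, 2): (0, 2, 0).

(0, 2, 0)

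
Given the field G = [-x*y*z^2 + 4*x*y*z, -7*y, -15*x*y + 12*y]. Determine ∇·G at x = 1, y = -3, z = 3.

∂G₁/∂x = -y*z^2 + 4*y*z
∂G₂/∂y = -7
∂G₃/∂z = 0
∇·G = -y*z^2 + 4*y*z - 7
At (1, -3, 3): -16.

-16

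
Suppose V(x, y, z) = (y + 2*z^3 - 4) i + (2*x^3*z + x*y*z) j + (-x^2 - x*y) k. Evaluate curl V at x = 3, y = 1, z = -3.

(∇×V)₁ = ∂V₃/∂y − ∂V₂/∂z = -2*x^3 - x*y - x
(∇×V)₂ = ∂V₁/∂z − ∂V₃/∂x = 2*x + y + 6*z^2
(∇×V)₃ = ∂V₂/∂x − ∂V₁/∂y = 6*x^2*z + y*z - 1
∇×V = (-2*x^3 - x*y - x, 2*x + y + 6*z^2, 6*x^2*z + y*z - 1)
At (3, 1, -3): (-60, 61, -166).

(-60, 61, -166)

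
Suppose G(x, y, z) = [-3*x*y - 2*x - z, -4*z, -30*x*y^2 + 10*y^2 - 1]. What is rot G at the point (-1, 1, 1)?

(84, 29, -3)

(∇×G)₁ = ∂G₃/∂y − ∂G₂/∂z = -60*x*y + 20*y + 4
(∇×G)₂ = ∂G₁/∂z − ∂G₃/∂x = 30*y^2 - 1
(∇×G)₃ = ∂G₂/∂x − ∂G₁/∂y = 3*x
∇×G = (-60*x*y + 20*y + 4, 30*y^2 - 1, 3*x)
At (-1, 1, 1): (84, 29, -3).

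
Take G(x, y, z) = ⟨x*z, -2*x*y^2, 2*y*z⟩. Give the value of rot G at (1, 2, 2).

(4, 1, -8)

(∇×G)₁ = ∂G₃/∂y − ∂G₂/∂z = 2*z
(∇×G)₂ = ∂G₁/∂z − ∂G₃/∂x = x
(∇×G)₃ = ∂G₂/∂x − ∂G₁/∂y = -2*y^2
∇×G = (2*z, x, -2*y^2)
At (1, 2, 2): (4, 1, -8).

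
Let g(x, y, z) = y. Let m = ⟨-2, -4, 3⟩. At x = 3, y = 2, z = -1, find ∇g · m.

-4

∂g/∂x = 0
∂g/∂y = 1
∂g/∂z = 0
∇g at (3, 2, -1) = (0, 1, 0)
∇g · m = (0)(-2) + (1)(-4) + (0)(3) = -4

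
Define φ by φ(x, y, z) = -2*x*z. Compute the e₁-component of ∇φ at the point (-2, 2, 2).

-4

(∇φ)_1 = ∂φ/∂x = -2*z
At (-2, 2, 2): -4.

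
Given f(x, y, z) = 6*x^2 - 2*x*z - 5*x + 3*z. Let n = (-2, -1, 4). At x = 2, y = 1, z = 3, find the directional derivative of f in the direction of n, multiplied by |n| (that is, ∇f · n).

∂f/∂x = 12*x - 2*z - 5
∂f/∂y = 0
∂f/∂z = -2*x + 3
∇f at (2, 1, 3) = (13, 0, -1)
∇f · n = (13)(-2) + (0)(-1) + (-1)(4) = -30

-30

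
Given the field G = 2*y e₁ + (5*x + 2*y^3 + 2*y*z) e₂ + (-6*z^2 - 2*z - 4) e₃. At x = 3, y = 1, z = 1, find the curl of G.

(∇×G)₁ = ∂G₃/∂y − ∂G₂/∂z = -2*y
(∇×G)₂ = ∂G₁/∂z − ∂G₃/∂x = 0
(∇×G)₃ = ∂G₂/∂x − ∂G₁/∂y = 3
∇×G = (-2*y, 0, 3)
At (3, 1, 1): (-2, 0, 3).

(-2, 0, 3)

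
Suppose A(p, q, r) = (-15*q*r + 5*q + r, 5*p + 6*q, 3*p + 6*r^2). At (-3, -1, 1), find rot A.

(0, 13, 15)

(∇×A)₁ = ∂A₃/∂q − ∂A₂/∂r = 0
(∇×A)₂ = ∂A₁/∂r − ∂A₃/∂p = -15*q - 2
(∇×A)₃ = ∂A₂/∂p − ∂A₁/∂q = 15*r
∇×A = (0, -15*q - 2, 15*r)
At (-3, -1, 1): (0, 13, 15).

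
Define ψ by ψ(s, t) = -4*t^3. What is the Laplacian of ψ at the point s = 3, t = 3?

-72

∂²ψ/∂s² = 0
∂²ψ/∂t² = -24*t
∇²ψ = -24*t
At (3, 3): -72.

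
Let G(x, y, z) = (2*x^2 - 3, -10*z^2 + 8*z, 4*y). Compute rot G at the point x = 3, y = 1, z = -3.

(-64, 0, 0)

(∇×G)₁ = ∂G₃/∂y − ∂G₂/∂z = 20*z - 4
(∇×G)₂ = ∂G₁/∂z − ∂G₃/∂x = 0
(∇×G)₃ = ∂G₂/∂x − ∂G₁/∂y = 0
∇×G = (20*z - 4, 0, 0)
At (3, 1, -3): (-64, 0, 0).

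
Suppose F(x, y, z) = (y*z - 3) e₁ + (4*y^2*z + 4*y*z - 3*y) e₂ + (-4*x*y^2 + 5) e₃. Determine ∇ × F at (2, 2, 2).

(-56, 18, -2)

(∇×F)₁ = ∂F₃/∂y − ∂F₂/∂z = -8*x*y - 4*y^2 - 4*y
(∇×F)₂ = ∂F₁/∂z − ∂F₃/∂x = 4*y^2 + y
(∇×F)₃ = ∂F₂/∂x − ∂F₁/∂y = -z
∇×F = (-8*x*y - 4*y^2 - 4*y, 4*y^2 + y, -z)
At (2, 2, 2): (-56, 18, -2).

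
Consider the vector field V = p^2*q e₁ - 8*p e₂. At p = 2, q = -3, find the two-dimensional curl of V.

-12

∂V₂/∂p = -8
∂V₁/∂q = p^2
Scalar curl = -p^2 - 8
At (2, -3): -12.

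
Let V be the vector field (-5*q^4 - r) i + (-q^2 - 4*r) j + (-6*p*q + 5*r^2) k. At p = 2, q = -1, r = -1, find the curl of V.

(-8, -7, -20)

(∇×V)₁ = ∂V₃/∂q − ∂V₂/∂r = -6*p + 4
(∇×V)₂ = ∂V₁/∂r − ∂V₃/∂p = 6*q - 1
(∇×V)₃ = ∂V₂/∂p − ∂V₁/∂q = 20*q^3
∇×V = (-6*p + 4, 6*q - 1, 20*q^3)
At (2, -1, -1): (-8, -7, -20).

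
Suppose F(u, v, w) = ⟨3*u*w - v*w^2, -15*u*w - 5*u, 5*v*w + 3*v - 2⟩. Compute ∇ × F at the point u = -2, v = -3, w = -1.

(-32, -12, 11)

(∇×F)₁ = ∂F₃/∂v − ∂F₂/∂w = 15*u + 5*w + 3
(∇×F)₂ = ∂F₁/∂w − ∂F₃/∂u = 3*u - 2*v*w
(∇×F)₃ = ∂F₂/∂u − ∂F₁/∂v = w^2 - 15*w - 5
∇×F = (15*u + 5*w + 3, 3*u - 2*v*w, w^2 - 15*w - 5)
At (-2, -3, -1): (-32, -12, 11).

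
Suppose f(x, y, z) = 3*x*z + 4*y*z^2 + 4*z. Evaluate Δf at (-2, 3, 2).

24

∂²f/∂x² = 0
∂²f/∂y² = 0
∂²f/∂z² = 8*y
∇²f = 8*y
At (-2, 3, 2): 24.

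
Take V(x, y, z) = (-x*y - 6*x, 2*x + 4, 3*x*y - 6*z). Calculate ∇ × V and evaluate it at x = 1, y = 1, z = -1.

(3, -3, 3)

(∇×V)₁ = ∂V₃/∂y − ∂V₂/∂z = 3*x
(∇×V)₂ = ∂V₁/∂z − ∂V₃/∂x = -3*y
(∇×V)₃ = ∂V₂/∂x − ∂V₁/∂y = x + 2
∇×V = (3*x, -3*y, x + 2)
At (1, 1, -1): (3, -3, 3).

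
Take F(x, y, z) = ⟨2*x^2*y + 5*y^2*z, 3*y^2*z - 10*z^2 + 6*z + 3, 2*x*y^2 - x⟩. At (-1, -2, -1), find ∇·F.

∂F₁/∂x = 4*x*y
∂F₂/∂y = 6*y*z
∂F₃/∂z = 0
∇·F = 4*x*y + 6*y*z
At (-1, -2, -1): 20.

20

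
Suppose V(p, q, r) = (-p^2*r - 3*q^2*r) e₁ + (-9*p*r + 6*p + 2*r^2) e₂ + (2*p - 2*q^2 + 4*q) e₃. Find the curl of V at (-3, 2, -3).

(-19, -23, -3)

(∇×V)₁ = ∂V₃/∂q − ∂V₂/∂r = 9*p - 4*q - 4*r + 4
(∇×V)₂ = ∂V₁/∂r − ∂V₃/∂p = -p^2 - 3*q^2 - 2
(∇×V)₃ = ∂V₂/∂p − ∂V₁/∂q = 6*q*r - 9*r + 6
∇×V = (9*p - 4*q - 4*r + 4, -p^2 - 3*q^2 - 2, 6*q*r - 9*r + 6)
At (-3, 2, -3): (-19, -23, -3).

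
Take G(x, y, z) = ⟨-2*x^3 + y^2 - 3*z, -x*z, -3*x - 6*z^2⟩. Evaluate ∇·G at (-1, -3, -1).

6

∂G₁/∂x = -6*x^2
∂G₂/∂y = 0
∂G₃/∂z = -12*z
∇·G = -6*x^2 - 12*z
At (-1, -3, -1): 6.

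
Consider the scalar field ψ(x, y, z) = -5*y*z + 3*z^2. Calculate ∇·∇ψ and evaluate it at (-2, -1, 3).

6

∂²ψ/∂x² = 0
∂²ψ/∂y² = 0
∂²ψ/∂z² = 6
∇²ψ = 6
At (-2, -1, 3): 6.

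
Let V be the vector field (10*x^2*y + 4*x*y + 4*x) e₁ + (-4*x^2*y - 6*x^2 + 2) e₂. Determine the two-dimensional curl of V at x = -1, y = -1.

-2

∂V₂/∂x = -8*x*y - 12*x
∂V₁/∂y = 10*x^2 + 4*x
Scalar curl = -10*x^2 - 8*x*y - 16*x
At (-1, -1): -2.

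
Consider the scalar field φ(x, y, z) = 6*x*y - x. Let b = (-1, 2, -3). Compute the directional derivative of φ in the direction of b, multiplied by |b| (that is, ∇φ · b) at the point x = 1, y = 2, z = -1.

∂φ/∂x = 6*y - 1
∂φ/∂y = 6*x
∂φ/∂z = 0
∇φ at (1, 2, -1) = (11, 6, 0)
∇φ · b = (11)(-1) + (6)(2) + (0)(-3) = 1

1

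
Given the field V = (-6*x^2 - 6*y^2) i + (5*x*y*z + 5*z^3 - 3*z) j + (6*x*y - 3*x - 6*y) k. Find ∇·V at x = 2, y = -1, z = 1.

-14

∂V₁/∂x = -12*x
∂V₂/∂y = 5*x*z
∂V₃/∂z = 0
∇·V = 5*x*z - 12*x
At (2, -1, 1): -14.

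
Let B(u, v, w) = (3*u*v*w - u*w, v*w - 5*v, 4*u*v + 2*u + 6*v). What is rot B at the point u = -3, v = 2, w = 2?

(-8, -25, 18)

(∇×B)₁ = ∂B₃/∂v − ∂B₂/∂w = 4*u - v + 6
(∇×B)₂ = ∂B₁/∂w − ∂B₃/∂u = 3*u*v - u - 4*v - 2
(∇×B)₃ = ∂B₂/∂u − ∂B₁/∂v = -3*u*w
∇×B = (4*u - v + 6, 3*u*v - u - 4*v - 2, -3*u*w)
At (-3, 2, 2): (-8, -25, 18).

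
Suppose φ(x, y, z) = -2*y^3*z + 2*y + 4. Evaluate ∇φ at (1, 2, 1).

∂φ/∂x = 0
∂φ/∂y = -6*y^2*z + 2
∂φ/∂z = -2*y^3
∇φ = (0, -6*y^2*z + 2, -2*y^3)
At (1, 2, 1): (0, -22, -16).

(0, -22, -16)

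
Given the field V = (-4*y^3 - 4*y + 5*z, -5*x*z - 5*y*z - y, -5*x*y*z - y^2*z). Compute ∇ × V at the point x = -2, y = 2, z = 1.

(∇×V)₁ = ∂V₃/∂y − ∂V₂/∂z = -5*x*z + 5*x - 2*y*z + 5*y
(∇×V)₂ = ∂V₁/∂z − ∂V₃/∂x = 5*y*z + 5
(∇×V)₃ = ∂V₂/∂x − ∂V₁/∂y = 12*y^2 - 5*z + 4
∇×V = (-5*x*z + 5*x - 2*y*z + 5*y, 5*y*z + 5, 12*y^2 - 5*z + 4)
At (-2, 2, 1): (6, 15, 47).

(6, 15, 47)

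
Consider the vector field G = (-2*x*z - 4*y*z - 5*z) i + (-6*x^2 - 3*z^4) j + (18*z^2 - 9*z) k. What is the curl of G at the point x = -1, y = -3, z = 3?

(324, 9, 24)

(∇×G)₁ = ∂G₃/∂y − ∂G₂/∂z = 12*z^3
(∇×G)₂ = ∂G₁/∂z − ∂G₃/∂x = -2*x - 4*y - 5
(∇×G)₃ = ∂G₂/∂x − ∂G₁/∂y = -12*x + 4*z
∇×G = (12*z^3, -2*x - 4*y - 5, -12*x + 4*z)
At (-1, -3, 3): (324, 9, 24).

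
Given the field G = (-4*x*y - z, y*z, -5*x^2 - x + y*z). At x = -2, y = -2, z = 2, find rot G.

(4, -20, -8)

(∇×G)₁ = ∂G₃/∂y − ∂G₂/∂z = -y + z
(∇×G)₂ = ∂G₁/∂z − ∂G₃/∂x = 10*x
(∇×G)₃ = ∂G₂/∂x − ∂G₁/∂y = 4*x
∇×G = (-y + z, 10*x, 4*x)
At (-2, -2, 2): (4, -20, -8).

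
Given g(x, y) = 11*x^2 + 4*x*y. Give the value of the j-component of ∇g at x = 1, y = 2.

(∇g)_2 = ∂g/∂y = 4*x
At (1, 2): 4.

4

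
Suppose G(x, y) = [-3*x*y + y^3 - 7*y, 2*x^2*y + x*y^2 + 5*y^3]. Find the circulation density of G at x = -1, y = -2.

∂G₂/∂x = 4*x*y + y^2
∂G₁/∂y = -3*x + 3*y^2 - 7
Scalar curl = 4*x*y + 3*x - 2*y^2 + 7
At (-1, -2): 4.

4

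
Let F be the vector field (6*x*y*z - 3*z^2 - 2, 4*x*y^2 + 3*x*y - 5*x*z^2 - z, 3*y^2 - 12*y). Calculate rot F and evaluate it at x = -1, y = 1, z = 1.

(-15, -12, 8)

(∇×F)₁ = ∂F₃/∂y − ∂F₂/∂z = 10*x*z + 6*y - 11
(∇×F)₂ = ∂F₁/∂z − ∂F₃/∂x = 6*x*y - 6*z
(∇×F)₃ = ∂F₂/∂x − ∂F₁/∂y = -6*x*z + 4*y^2 + 3*y - 5*z^2
∇×F = (10*x*z + 6*y - 11, 6*x*y - 6*z, -6*x*z + 4*y^2 + 3*y - 5*z^2)
At (-1, 1, 1): (-15, -12, 8).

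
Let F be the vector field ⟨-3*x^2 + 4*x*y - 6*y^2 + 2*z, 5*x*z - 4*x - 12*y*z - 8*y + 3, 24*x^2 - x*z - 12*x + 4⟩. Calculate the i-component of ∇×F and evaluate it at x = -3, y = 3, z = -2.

(∇×F)_1 = ∂F₃/∂y − ∂F₂/∂z
= 0 − (5*x - 12*y)
= -5*x + 12*y
At (-3, 3, -2): 51.

51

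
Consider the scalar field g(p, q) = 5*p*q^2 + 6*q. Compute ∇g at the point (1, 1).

(5, 16)

∂g/∂p = 5*q^2
∂g/∂q = 10*p*q + 6
∇g = (5*q^2, 10*p*q + 6)
At (1, 1): (5, 16).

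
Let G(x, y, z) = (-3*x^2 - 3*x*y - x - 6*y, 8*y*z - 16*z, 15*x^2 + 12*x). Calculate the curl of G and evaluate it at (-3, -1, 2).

(∇×G)₁ = ∂G₃/∂y − ∂G₂/∂z = -8*y + 16
(∇×G)₂ = ∂G₁/∂z − ∂G₃/∂x = -30*x - 12
(∇×G)₃ = ∂G₂/∂x − ∂G₁/∂y = 3*x + 6
∇×G = (-8*y + 16, -30*x - 12, 3*x + 6)
At (-3, -1, 2): (24, 78, -3).

(24, 78, -3)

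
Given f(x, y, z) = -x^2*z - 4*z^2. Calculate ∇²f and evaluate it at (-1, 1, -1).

-6

∂²f/∂x² = -2*z
∂²f/∂y² = 0
∂²f/∂z² = -8
∇²f = -2*z - 8
At (-1, 1, -1): -6.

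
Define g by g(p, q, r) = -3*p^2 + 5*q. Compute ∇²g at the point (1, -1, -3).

-6

∂²g/∂p² = -6
∂²g/∂q² = 0
∂²g/∂r² = 0
∇²g = -6
At (1, -1, -3): -6.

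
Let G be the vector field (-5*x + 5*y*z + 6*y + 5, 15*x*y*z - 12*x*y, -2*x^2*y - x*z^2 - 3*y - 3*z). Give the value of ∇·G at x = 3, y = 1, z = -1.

-83

∂G₁/∂x = -5
∂G₂/∂y = 15*x*z - 12*x
∂G₃/∂z = -2*x*z - 3
∇·G = 13*x*z - 12*x - 8
At (3, 1, -1): -83.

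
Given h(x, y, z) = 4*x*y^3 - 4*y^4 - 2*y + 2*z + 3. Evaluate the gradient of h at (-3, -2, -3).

(-32, -18, 2)

∂h/∂x = 4*y^3
∂h/∂y = 12*x*y^2 - 16*y^3 - 2
∂h/∂z = 2
∇h = (4*y^3, 12*x*y^2 - 16*y^3 - 2, 2)
At (-3, -2, -3): (-32, -18, 2).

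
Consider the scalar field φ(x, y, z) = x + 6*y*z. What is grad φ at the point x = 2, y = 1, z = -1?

(1, -6, 6)

∂φ/∂x = 1
∂φ/∂y = 6*z
∂φ/∂z = 6*y
∇φ = (1, 6*z, 6*y)
At (2, 1, -1): (1, -6, 6).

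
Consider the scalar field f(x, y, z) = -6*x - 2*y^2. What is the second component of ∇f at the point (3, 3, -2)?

(∇f)_2 = ∂f/∂y = -4*y
At (3, 3, -2): -12.

-12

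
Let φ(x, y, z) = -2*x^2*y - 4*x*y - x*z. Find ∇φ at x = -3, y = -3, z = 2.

(-26, -6, 3)

∂φ/∂x = -4*x*y - 4*y - z
∂φ/∂y = -2*x^2 - 4*x
∂φ/∂z = -x
∇φ = (-4*x*y - 4*y - z, -2*x^2 - 4*x, -x)
At (-3, -3, 2): (-26, -6, 3).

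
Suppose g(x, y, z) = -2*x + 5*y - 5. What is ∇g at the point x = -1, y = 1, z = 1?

∂g/∂x = -2
∂g/∂y = 5
∂g/∂z = 0
∇g = (-2, 5, 0)
At (-1, 1, 1): (-2, 5, 0).

(-2, 5, 0)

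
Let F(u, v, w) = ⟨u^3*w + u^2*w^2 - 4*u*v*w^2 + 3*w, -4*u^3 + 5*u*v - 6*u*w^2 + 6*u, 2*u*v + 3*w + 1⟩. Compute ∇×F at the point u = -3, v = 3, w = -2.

(∇×F)₁ = ∂F₃/∂v − ∂F₂/∂w = 12*u*w + 2*u
(∇×F)₂ = ∂F₁/∂w − ∂F₃/∂u = u^3 + 2*u^2*w - 8*u*v*w - 2*v + 3
(∇×F)₃ = ∂F₂/∂u − ∂F₁/∂v = -12*u^2 + 4*u*w^2 + 5*v - 6*w^2 + 6
∇×F = (12*u*w + 2*u, u^3 + 2*u^2*w - 8*u*v*w - 2*v + 3, -12*u^2 + 4*u*w^2 + 5*v - 6*w^2 + 6)
At (-3, 3, -2): (66, -210, -159).

(66, -210, -159)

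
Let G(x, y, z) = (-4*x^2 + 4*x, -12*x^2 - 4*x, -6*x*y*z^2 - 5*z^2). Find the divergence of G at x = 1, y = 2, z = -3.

∂G₁/∂x = -8*x + 4
∂G₂/∂y = 0
∂G₃/∂z = -12*x*y*z - 10*z
∇·G = -12*x*y*z - 8*x - 10*z + 4
At (1, 2, -3): 98.

98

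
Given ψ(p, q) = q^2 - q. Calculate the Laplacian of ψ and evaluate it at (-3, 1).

2

∂²ψ/∂p² = 0
∂²ψ/∂q² = 2
∇²ψ = 2
At (-3, 1): 2.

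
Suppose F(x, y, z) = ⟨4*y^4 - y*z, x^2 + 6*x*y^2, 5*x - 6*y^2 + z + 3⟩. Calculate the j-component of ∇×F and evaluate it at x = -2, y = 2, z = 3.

-7

(∇×F)_2 = ∂F₁/∂z − ∂F₃/∂x
= -y − (5)
= -y - 5
At (-2, 2, 3): -7.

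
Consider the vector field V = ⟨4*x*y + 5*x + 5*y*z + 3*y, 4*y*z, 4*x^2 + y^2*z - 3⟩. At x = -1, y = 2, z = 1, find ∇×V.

(∇×V)₁ = ∂V₃/∂y − ∂V₂/∂z = 2*y*z - 4*y
(∇×V)₂ = ∂V₁/∂z − ∂V₃/∂x = -8*x + 5*y
(∇×V)₃ = ∂V₂/∂x − ∂V₁/∂y = -4*x - 5*z - 3
∇×V = (2*y*z - 4*y, -8*x + 5*y, -4*x - 5*z - 3)
At (-1, 2, 1): (-4, 18, -4).

(-4, 18, -4)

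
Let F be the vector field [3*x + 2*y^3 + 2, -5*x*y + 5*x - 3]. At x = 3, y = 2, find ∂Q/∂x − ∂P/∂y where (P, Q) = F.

-29

∂F₂/∂x = -5*y + 5
∂F₁/∂y = 6*y^2
Scalar curl = -6*y^2 - 5*y + 5
At (3, 2): -29.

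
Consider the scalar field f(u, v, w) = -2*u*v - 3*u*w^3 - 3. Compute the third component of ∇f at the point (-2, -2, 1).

(∇f)_3 = ∂f/∂w = -9*u*w^2
At (-2, -2, 1): 18.

18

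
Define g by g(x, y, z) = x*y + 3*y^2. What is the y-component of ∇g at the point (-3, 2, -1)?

9

(∇g)_2 = ∂g/∂y = x + 6*y
At (-3, 2, -1): 9.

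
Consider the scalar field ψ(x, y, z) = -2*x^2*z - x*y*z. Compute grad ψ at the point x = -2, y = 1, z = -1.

(-7, -2, -6)

∂ψ/∂x = -4*x*z - y*z
∂ψ/∂y = -x*z
∂ψ/∂z = -2*x^2 - x*y
∇ψ = (-4*x*z - y*z, -x*z, -2*x^2 - x*y)
At (-2, 1, -1): (-7, -2, -6).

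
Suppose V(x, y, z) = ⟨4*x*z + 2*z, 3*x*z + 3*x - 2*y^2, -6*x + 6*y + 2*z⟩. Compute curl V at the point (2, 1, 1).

(0, 16, 6)

(∇×V)₁ = ∂V₃/∂y − ∂V₂/∂z = -3*x + 6
(∇×V)₂ = ∂V₁/∂z − ∂V₃/∂x = 4*x + 8
(∇×V)₃ = ∂V₂/∂x − ∂V₁/∂y = 3*z + 3
∇×V = (-3*x + 6, 4*x + 8, 3*z + 3)
At (2, 1, 1): (0, 16, 6).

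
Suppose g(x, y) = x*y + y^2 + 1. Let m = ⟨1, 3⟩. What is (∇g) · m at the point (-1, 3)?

18

∂g/∂x = y
∂g/∂y = x + 2*y
∇g at (-1, 3) = (3, 5)
∇g · m = (3)(1) + (5)(3) = 18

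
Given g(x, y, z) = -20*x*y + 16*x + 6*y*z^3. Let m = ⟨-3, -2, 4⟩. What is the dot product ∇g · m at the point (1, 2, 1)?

244

∂g/∂x = -20*y + 16
∂g/∂y = -20*x + 6*z^3
∂g/∂z = 18*y*z^2
∇g at (1, 2, 1) = (-24, -14, 36)
∇g · m = (-24)(-3) + (-14)(-2) + (36)(4) = 244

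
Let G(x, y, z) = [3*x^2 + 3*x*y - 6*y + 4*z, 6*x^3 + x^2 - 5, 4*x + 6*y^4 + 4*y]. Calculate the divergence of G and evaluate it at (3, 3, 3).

27

∂G₁/∂x = 6*x + 3*y
∂G₂/∂y = 0
∂G₃/∂z = 0
∇·G = 6*x + 3*y
At (3, 3, 3): 27.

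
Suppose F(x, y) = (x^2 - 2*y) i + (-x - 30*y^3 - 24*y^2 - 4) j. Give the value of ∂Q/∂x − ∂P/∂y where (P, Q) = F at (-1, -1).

1

∂F₂/∂x = -1
∂F₁/∂y = -2
Scalar curl = 1
At (-1, -1): 1.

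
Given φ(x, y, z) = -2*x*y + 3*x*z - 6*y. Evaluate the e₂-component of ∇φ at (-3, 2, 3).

0

(∇φ)_2 = ∂φ/∂y = -2*x - 6
At (-3, 2, 3): 0.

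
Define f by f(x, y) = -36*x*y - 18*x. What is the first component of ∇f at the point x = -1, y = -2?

(∇f)_1 = ∂f/∂x = -36*y - 18
At (-1, -2): 54.

54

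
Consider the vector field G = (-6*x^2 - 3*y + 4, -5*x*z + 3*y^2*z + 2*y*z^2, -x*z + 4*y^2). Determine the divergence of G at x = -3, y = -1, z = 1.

∂G₁/∂x = -12*x
∂G₂/∂y = 6*y*z + 2*z^2
∂G₃/∂z = -x
∇·G = -13*x + 6*y*z + 2*z^2
At (-3, -1, 1): 35.

35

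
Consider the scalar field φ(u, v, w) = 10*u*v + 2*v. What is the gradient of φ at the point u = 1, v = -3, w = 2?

∂φ/∂u = 10*v
∂φ/∂v = 10*u + 2
∂φ/∂w = 0
∇φ = (10*v, 10*u + 2, 0)
At (1, -3, 2): (-30, 12, 0).

(-30, 12, 0)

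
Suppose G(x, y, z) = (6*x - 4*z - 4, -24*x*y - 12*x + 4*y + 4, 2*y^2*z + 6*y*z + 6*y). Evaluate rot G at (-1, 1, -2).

(-14, -4, -36)

(∇×G)₁ = ∂G₃/∂y − ∂G₂/∂z = 4*y*z + 6*z + 6
(∇×G)₂ = ∂G₁/∂z − ∂G₃/∂x = -4
(∇×G)₃ = ∂G₂/∂x − ∂G₁/∂y = -24*y - 12
∇×G = (4*y*z + 6*z + 6, -4, -24*y - 12)
At (-1, 1, -2): (-14, -4, -36).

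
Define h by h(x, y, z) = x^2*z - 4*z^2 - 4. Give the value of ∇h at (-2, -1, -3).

∂h/∂x = 2*x*z
∂h/∂y = 0
∂h/∂z = x^2 - 8*z
∇h = (2*x*z, 0, x^2 - 8*z)
At (-2, -1, -3): (12, 0, 28).

(12, 0, 28)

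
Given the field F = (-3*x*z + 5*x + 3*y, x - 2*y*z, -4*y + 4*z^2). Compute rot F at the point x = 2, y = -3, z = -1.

(∇×F)₁ = ∂F₃/∂y − ∂F₂/∂z = 2*y - 4
(∇×F)₂ = ∂F₁/∂z − ∂F₃/∂x = -3*x
(∇×F)₃ = ∂F₂/∂x − ∂F₁/∂y = -2
∇×F = (2*y - 4, -3*x, -2)
At (2, -3, -1): (-10, -6, -2).

(-10, -6, -2)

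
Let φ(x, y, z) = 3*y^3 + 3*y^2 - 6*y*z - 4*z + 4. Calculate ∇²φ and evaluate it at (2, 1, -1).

∂²φ/∂x² = 0
∂²φ/∂y² = 6*(3*y + 1)
∂²φ/∂z² = 0
∇²φ = 18*y + 6
At (2, 1, -1): 24.

24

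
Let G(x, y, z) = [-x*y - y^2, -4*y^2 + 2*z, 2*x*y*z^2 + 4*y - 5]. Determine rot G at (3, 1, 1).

(∇×G)₁ = ∂G₃/∂y − ∂G₂/∂z = 2*x*z^2 + 2
(∇×G)₂ = ∂G₁/∂z − ∂G₃/∂x = -2*y*z^2
(∇×G)₃ = ∂G₂/∂x − ∂G₁/∂y = x + 2*y
∇×G = (2*x*z^2 + 2, -2*y*z^2, x + 2*y)
At (3, 1, 1): (8, -2, 5).

(8, -2, 5)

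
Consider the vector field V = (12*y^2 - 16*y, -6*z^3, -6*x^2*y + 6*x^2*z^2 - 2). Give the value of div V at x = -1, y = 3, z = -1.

∂V₁/∂x = 0
∂V₂/∂y = 0
∂V₃/∂z = 12*x^2*z
∇·V = 12*x^2*z
At (-1, 3, -1): -12.

-12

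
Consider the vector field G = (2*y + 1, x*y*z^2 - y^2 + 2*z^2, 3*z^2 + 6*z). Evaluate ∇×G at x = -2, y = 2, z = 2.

(8, 0, 6)

(∇×G)₁ = ∂G₃/∂y − ∂G₂/∂z = -2*x*y*z - 4*z
(∇×G)₂ = ∂G₁/∂z − ∂G₃/∂x = 0
(∇×G)₃ = ∂G₂/∂x − ∂G₁/∂y = y*z^2 - 2
∇×G = (-2*x*y*z - 4*z, 0, y*z^2 - 2)
At (-2, 2, 2): (8, 0, 6).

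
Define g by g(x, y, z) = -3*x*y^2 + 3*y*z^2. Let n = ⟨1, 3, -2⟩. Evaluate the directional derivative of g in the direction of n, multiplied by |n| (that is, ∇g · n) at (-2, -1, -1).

∂g/∂x = -3*y^2
∂g/∂y = -6*x*y + 3*z^2
∂g/∂z = 6*y*z
∇g at (-2, -1, -1) = (-3, -9, 6)
∇g · n = (-3)(1) + (-9)(3) + (6)(-2) = -42

-42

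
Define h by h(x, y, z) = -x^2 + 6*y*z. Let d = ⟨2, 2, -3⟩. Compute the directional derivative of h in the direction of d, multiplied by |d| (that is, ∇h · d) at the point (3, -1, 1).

∂h/∂x = -2*x
∂h/∂y = 6*z
∂h/∂z = 6*y
∇h at (3, -1, 1) = (-6, 6, -6)
∇h · d = (-6)(2) + (6)(2) + (-6)(-3) = 18

18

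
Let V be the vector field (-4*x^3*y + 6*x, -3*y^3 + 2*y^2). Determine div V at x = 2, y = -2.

∂V₁/∂x = -12*x^2*y + 6
∂V₂/∂y = -9*y^2 + 4*y
∇·V = -12*x^2*y - 9*y^2 + 4*y + 6
At (2, -2): 58.

58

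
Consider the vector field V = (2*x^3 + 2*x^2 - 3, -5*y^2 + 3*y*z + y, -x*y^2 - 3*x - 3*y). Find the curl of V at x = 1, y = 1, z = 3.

(∇×V)₁ = ∂V₃/∂y − ∂V₂/∂z = -2*x*y - 3*y - 3
(∇×V)₂ = ∂V₁/∂z − ∂V₃/∂x = y^2 + 3
(∇×V)₃ = ∂V₂/∂x − ∂V₁/∂y = 0
∇×V = (-2*x*y - 3*y - 3, y^2 + 3, 0)
At (1, 1, 3): (-8, 4, 0).

(-8, 4, 0)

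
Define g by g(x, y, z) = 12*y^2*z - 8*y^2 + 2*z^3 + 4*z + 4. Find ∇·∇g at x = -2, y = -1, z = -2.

∂²g/∂x² = 0
∂²g/∂y² = 8*(3*z - 2)
∂²g/∂z² = 12*z
∇²g = 36*z - 16
At (-2, -1, -2): -88.

-88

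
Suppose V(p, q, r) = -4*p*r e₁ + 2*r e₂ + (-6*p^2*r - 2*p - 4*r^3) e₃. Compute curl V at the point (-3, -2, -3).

(∇×V)₁ = ∂V₃/∂q − ∂V₂/∂r = -2
(∇×V)₂ = ∂V₁/∂r − ∂V₃/∂p = 12*p*r - 4*p + 2
(∇×V)₃ = ∂V₂/∂p − ∂V₁/∂q = 0
∇×V = (-2, 12*p*r - 4*p + 2, 0)
At (-3, -2, -3): (-2, 122, 0).

(-2, 122, 0)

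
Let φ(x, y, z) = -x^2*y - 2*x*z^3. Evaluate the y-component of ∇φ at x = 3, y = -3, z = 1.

(∇φ)_2 = ∂φ/∂y = -x^2
At (3, -3, 1): -9.

-9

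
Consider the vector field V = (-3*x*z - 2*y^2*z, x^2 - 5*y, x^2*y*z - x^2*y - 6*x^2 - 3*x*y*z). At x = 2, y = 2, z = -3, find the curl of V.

(2, 24, -20)

(∇×V)₁ = ∂V₃/∂y − ∂V₂/∂z = x^2*z - x^2 - 3*x*z
(∇×V)₂ = ∂V₁/∂z − ∂V₃/∂x = -2*x*y*z + 2*x*y + 9*x - 2*y^2 + 3*y*z
(∇×V)₃ = ∂V₂/∂x − ∂V₁/∂y = 2*x + 4*y*z
∇×V = (x^2*z - x^2 - 3*x*z, -2*x*y*z + 2*x*y + 9*x - 2*y^2 + 3*y*z, 2*x + 4*y*z)
At (2, 2, -3): (2, 24, -20).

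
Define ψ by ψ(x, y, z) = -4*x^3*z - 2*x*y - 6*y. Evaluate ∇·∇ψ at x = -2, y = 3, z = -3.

-144

∂²ψ/∂x² = -24*x*z
∂²ψ/∂y² = 0
∂²ψ/∂z² = 0
∇²ψ = -24*x*z
At (-2, 3, -3): -144.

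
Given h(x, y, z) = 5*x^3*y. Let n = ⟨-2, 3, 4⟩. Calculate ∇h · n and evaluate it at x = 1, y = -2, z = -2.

75

∂h/∂x = 15*x^2*y
∂h/∂y = 5*x^3
∂h/∂z = 0
∇h at (1, -2, -2) = (-30, 5, 0)
∇h · n = (-30)(-2) + (5)(3) + (0)(4) = 75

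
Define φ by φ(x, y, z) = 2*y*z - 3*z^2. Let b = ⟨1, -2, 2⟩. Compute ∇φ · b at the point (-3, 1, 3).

∂φ/∂x = 0
∂φ/∂y = 2*z
∂φ/∂z = 2*y - 6*z
∇φ at (-3, 1, 3) = (0, 6, -16)
∇φ · b = (0)(1) + (6)(-2) + (-16)(2) = -44

-44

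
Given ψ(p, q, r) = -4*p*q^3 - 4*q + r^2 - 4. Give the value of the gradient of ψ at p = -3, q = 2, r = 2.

∂ψ/∂p = -4*q^3
∂ψ/∂q = -12*p*q^2 - 4
∂ψ/∂r = 2*r
∇ψ = (-4*q^3, -12*p*q^2 - 4, 2*r)
At (-3, 2, 2): (-32, 140, 4).

(-32, 140, 4)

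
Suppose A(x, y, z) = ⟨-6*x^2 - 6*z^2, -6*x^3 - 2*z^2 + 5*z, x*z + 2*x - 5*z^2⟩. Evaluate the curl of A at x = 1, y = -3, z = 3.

(7, -41, -18)

(∇×A)₁ = ∂A₃/∂y − ∂A₂/∂z = 4*z - 5
(∇×A)₂ = ∂A₁/∂z − ∂A₃/∂x = -13*z - 2
(∇×A)₃ = ∂A₂/∂x − ∂A₁/∂y = -18*x^2
∇×A = (4*z - 5, -13*z - 2, -18*x^2)
At (1, -3, 3): (7, -41, -18).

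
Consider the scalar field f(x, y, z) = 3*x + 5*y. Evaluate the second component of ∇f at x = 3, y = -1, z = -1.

(∇f)_2 = ∂f/∂y = 5
At (3, -1, -1): 5.

5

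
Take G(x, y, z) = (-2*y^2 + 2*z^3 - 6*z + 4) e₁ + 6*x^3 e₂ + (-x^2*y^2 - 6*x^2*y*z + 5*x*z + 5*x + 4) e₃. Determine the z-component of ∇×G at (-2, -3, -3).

60

(∇×G)_3 = ∂G₂/∂x − ∂G₁/∂y
= 18*x^2 − (-4*y)
= 18*x^2 + 4*y
At (-2, -3, -3): 60.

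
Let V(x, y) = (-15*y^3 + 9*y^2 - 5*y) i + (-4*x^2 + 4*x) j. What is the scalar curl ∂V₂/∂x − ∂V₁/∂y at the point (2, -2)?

209

∂V₂/∂x = -8*x + 4
∂V₁/∂y = -45*y^2 + 18*y - 5
Scalar curl = -8*x + 45*y^2 - 18*y + 9
At (2, -2): 209.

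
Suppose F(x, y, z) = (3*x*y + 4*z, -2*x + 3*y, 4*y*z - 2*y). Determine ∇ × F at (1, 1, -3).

(∇×F)₁ = ∂F₃/∂y − ∂F₂/∂z = 4*z - 2
(∇×F)₂ = ∂F₁/∂z − ∂F₃/∂x = 4
(∇×F)₃ = ∂F₂/∂x − ∂F₁/∂y = -3*x - 2
∇×F = (4*z - 2, 4, -3*x - 2)
At (1, 1, -3): (-14, 4, -5).

(-14, 4, -5)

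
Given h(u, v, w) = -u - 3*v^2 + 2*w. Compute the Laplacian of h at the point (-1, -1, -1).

∂²h/∂u² = 0
∂²h/∂v² = -6
∂²h/∂w² = 0
∇²h = -6
At (-1, -1, -1): -6.

-6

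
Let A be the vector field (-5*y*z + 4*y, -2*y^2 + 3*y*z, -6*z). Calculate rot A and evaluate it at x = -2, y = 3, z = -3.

(-9, -15, -19)

(∇×A)₁ = ∂A₃/∂y − ∂A₂/∂z = -3*y
(∇×A)₂ = ∂A₁/∂z − ∂A₃/∂x = -5*y
(∇×A)₃ = ∂A₂/∂x − ∂A₁/∂y = 5*z - 4
∇×A = (-3*y, -5*y, 5*z - 4)
At (-2, 3, -3): (-9, -15, -19).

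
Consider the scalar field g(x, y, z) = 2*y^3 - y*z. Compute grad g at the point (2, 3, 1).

∂g/∂x = 0
∂g/∂y = 6*y^2 - z
∂g/∂z = -y
∇g = (0, 6*y^2 - z, -y)
At (2, 3, 1): (0, 53, -3).

(0, 53, -3)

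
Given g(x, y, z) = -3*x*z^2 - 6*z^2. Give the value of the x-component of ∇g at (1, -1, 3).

(∇g)_1 = ∂g/∂x = -3*z^2
At (1, -1, 3): -27.

-27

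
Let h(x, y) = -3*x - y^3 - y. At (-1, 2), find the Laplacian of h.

-12

∂²h/∂x² = 0
∂²h/∂y² = -6*y
∇²h = -6*y
At (-1, 2): -12.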